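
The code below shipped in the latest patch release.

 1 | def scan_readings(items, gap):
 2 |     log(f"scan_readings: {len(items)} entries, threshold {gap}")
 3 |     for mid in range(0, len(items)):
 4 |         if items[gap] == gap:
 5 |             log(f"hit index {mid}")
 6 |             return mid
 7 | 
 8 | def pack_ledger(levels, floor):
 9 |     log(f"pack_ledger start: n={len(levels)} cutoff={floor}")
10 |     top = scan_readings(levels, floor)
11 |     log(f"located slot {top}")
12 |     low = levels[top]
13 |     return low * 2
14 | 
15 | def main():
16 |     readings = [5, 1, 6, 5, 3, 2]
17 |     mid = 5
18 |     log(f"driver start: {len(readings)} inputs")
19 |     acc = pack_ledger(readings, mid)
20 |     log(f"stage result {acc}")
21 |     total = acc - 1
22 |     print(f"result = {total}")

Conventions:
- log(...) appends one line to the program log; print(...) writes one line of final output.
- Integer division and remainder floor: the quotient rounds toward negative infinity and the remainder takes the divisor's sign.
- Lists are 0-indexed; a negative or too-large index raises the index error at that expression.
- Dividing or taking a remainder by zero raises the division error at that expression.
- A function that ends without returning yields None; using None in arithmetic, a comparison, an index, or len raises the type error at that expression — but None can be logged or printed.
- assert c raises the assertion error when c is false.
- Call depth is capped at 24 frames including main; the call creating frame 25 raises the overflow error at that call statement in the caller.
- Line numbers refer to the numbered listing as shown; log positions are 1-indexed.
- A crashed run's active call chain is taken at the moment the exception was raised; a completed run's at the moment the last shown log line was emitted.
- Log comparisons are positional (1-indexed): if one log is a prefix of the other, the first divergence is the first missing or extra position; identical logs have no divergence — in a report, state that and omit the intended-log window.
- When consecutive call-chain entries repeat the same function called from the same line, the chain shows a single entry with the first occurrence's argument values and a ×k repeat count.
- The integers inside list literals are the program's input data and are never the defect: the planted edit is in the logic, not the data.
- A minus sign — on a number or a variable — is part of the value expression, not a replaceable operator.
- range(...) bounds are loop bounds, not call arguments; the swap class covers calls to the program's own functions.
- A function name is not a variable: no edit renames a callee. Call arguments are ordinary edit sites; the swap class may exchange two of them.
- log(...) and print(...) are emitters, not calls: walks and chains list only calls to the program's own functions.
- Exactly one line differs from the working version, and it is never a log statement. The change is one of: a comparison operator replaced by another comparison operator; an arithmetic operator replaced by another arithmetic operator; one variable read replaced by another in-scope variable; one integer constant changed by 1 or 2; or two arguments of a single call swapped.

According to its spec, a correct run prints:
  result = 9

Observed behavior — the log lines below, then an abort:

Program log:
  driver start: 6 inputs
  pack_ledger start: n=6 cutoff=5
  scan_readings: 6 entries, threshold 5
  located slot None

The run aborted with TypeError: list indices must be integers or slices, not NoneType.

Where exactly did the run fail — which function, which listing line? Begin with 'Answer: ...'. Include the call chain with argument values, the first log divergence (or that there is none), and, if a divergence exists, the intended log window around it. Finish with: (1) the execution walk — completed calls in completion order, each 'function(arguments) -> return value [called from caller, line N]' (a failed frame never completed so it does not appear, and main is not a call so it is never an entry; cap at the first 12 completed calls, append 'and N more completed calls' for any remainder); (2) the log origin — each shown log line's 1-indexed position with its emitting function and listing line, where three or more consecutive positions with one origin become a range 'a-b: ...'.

Answer: the error was raised in pack_ledger, line 12.
The tell: The earliest visible damage is log position 4 — 'located slot None' rather than the intended 'hit index 0'.
Call chain: main -> pack_ledger([5, 1, 6, 5, 3, 2], 5) (called at line 19).
First divergence: position 4; shown 'located slot None' vs intended 'hit index 0'.
Intended log window:
  2: pack_ledger start: n=6 cutoff=5
  3: scan_readings: 6 entries, threshold 5
  4: hit index 0
  5: located slot 0
Execution walk:
  scan_readings([5, 1, 6, 5, 3, 2], 5) -> None  [called from pack_ledger, line 10]
Log origins:
  1: emitted by main (line 18)
  2: emitted by pack_ledger (line 9)
  3: emitted by scan_readings (line 2)
  4: emitted by pack_ledger (line 11)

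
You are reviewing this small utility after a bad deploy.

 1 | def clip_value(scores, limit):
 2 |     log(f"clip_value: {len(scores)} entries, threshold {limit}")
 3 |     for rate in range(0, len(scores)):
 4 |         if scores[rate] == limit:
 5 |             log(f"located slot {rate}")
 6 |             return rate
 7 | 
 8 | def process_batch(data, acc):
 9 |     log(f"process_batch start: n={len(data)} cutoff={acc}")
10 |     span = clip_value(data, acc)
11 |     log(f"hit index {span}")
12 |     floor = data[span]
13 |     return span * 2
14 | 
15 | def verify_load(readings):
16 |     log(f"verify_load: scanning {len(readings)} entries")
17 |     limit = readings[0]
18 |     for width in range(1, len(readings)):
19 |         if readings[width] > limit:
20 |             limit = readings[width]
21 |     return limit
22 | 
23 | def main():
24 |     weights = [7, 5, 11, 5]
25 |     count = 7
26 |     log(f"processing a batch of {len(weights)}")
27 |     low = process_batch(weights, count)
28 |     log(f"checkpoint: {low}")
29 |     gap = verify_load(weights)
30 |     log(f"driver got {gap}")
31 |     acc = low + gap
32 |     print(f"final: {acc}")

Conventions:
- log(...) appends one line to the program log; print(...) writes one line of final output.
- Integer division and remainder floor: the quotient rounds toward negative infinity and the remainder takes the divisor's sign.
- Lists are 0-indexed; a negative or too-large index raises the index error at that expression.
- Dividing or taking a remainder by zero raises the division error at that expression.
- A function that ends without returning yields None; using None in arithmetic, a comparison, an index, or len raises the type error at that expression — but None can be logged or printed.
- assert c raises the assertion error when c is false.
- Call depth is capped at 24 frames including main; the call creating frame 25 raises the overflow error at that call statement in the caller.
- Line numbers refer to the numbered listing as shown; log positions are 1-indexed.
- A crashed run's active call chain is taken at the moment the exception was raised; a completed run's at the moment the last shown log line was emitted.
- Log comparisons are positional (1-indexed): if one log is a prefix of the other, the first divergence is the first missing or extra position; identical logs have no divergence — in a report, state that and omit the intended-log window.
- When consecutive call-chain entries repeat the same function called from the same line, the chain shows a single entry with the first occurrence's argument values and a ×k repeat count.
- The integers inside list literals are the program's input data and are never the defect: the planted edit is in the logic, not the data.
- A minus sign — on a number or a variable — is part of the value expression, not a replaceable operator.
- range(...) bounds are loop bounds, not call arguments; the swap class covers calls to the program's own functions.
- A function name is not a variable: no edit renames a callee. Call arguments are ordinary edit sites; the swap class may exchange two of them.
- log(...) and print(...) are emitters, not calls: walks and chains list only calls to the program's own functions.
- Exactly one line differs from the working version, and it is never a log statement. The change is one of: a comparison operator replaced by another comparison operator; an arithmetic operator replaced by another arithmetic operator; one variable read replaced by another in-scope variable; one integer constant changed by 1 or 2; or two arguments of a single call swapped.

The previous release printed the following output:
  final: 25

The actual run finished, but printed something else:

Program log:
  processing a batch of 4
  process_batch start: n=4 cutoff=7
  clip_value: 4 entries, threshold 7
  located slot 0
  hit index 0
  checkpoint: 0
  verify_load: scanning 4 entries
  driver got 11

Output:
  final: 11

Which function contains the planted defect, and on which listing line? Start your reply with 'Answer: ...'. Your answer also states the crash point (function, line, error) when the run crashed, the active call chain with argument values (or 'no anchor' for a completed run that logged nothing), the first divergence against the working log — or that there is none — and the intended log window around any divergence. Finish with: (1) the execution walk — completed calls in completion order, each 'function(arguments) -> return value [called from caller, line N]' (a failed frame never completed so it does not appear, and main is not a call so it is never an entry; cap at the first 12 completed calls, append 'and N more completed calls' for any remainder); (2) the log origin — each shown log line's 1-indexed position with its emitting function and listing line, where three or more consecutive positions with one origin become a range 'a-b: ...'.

Answer: the defect is in process_batch at line 13.
Core observation: At log position 6 the runs split — shown 'checkpoint: 0', but the working version logs 'checkpoint: 14'.
Call chain: main.
First divergence: position 6 — the shown line 'checkpoint: 0' should read 'checkpoint: 14'.
Intended log window:
  4: located slot 0
  5: hit index 0
  6: checkpoint: 14
  7: verify_load: scanning 4 entries
Execution walk:
  clip_value([7, 5, 11, 5], 7) -> 0  [called from process_batch, line 10]
  process_batch([7, 5, 11, 5], 7) -> 0  [called from main, line 27]
  verify_load([7, 5, 11, 5]) -> 11  [called from main, line 29]
Origin of each log line:
  1 — main, line 26
  2 — process_batch, line 9
  3 — clip_value, line 2
  4 — clip_value, line 5
  5 — process_batch, line 11
  6 — main, line 28
  7 — verify_load, line 16
  8 — main, line 30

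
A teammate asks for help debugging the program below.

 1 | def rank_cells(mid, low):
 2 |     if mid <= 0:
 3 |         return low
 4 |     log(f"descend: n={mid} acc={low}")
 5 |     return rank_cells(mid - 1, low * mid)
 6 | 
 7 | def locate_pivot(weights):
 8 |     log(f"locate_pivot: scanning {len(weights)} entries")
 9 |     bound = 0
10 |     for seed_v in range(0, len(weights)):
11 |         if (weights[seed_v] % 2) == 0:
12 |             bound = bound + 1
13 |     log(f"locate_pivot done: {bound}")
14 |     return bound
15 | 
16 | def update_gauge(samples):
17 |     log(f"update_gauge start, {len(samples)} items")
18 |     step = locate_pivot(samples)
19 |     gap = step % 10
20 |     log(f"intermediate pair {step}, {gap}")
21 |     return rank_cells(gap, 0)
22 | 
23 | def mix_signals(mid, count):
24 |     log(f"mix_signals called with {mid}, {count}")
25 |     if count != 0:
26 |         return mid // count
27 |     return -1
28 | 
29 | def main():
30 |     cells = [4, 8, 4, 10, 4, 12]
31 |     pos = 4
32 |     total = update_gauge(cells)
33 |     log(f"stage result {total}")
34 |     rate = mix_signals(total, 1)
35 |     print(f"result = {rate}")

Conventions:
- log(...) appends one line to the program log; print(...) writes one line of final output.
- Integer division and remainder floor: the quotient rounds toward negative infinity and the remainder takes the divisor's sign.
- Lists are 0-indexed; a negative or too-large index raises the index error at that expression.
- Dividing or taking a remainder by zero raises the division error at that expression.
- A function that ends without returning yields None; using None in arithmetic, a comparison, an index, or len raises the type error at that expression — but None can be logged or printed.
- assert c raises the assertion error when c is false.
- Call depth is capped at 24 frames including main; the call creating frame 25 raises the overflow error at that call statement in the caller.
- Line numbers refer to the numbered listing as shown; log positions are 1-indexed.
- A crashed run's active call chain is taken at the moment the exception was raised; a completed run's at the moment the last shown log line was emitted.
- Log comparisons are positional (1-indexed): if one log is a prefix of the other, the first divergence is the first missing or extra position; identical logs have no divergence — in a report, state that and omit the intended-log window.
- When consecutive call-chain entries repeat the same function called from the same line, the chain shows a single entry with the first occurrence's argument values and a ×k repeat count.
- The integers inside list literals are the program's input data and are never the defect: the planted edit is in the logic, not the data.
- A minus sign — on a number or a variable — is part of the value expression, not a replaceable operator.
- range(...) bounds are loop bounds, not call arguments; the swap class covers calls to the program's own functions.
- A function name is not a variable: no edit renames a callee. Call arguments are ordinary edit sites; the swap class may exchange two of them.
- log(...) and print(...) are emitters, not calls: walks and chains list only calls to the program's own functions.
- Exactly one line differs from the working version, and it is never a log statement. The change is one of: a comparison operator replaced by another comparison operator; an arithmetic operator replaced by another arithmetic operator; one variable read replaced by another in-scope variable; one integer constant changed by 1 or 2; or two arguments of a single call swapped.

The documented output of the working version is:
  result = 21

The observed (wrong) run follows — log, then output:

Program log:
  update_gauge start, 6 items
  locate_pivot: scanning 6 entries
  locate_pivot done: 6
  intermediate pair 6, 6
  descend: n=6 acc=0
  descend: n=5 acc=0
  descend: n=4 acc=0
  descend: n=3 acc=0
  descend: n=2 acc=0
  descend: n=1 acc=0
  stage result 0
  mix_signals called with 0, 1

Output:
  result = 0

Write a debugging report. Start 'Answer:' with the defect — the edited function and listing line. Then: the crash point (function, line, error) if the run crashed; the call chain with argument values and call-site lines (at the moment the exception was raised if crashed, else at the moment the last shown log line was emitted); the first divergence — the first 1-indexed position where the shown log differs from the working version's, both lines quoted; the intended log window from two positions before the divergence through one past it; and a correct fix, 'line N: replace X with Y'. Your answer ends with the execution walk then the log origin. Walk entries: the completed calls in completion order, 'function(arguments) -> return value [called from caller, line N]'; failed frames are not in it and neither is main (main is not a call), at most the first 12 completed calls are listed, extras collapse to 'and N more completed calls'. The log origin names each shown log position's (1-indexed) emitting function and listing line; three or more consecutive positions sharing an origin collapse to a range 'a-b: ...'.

Answer: the defect is in rank_cells at line 5.
Key fact: The log first diverges at position 6: the faulty run prints 'descend: n=5 acc=0' where the working version prints 'descend: n=5 acc=6'.
Call chain: main -> mix_signals(0, 1) (called at line 34).
First divergence: position 6 — the shown line 'descend: n=5 acc=0' should read 'descend: n=5 acc=6'.
Intended log window:
  4: intermediate pair 6, 6
  5: descend: n=6 acc=0
  6: descend: n=5 acc=6
  7: descend: n=4 acc=11
Execution walk:
  locate_pivot([4, 8, 4, 10, 4, 12]) -> 6  [called from update_gauge, line 18]
  rank_cells(0, 0) -> 0  [called from rank_cells, line 5]
  rank_cells(1, 0) -> 0  [called from rank_cells, line 5]
  rank_cells(2, 0) -> 0  [called from rank_cells, line 5]
  rank_cells(3, 0) -> 0  [called from rank_cells, line 5]
  rank_cells(4, 0) -> 0  [called from rank_cells, line 5]
  rank_cells(5, 0) -> 0  [called from rank_cells, line 5]
  rank_cells(6, 0) -> 0  [called from update_gauge, line 21]
  update_gauge([4, 8, 4, 10, 4, 12]) -> 0  [called from main, line 32]
  mix_signals(0, 1) -> 0  [called from main, line 34]
Log line origins:
  1: logged in update_gauge at line 17
  2: logged in locate_pivot at line 8
  3: logged in locate_pivot at line 13
  4: logged in update_gauge at line 20
  5-10: logged in rank_cells at line 4
  11: logged in main at line 33
  12: logged in mix_signals at line 24
A correct fix: line 5: replace `*` with `+`.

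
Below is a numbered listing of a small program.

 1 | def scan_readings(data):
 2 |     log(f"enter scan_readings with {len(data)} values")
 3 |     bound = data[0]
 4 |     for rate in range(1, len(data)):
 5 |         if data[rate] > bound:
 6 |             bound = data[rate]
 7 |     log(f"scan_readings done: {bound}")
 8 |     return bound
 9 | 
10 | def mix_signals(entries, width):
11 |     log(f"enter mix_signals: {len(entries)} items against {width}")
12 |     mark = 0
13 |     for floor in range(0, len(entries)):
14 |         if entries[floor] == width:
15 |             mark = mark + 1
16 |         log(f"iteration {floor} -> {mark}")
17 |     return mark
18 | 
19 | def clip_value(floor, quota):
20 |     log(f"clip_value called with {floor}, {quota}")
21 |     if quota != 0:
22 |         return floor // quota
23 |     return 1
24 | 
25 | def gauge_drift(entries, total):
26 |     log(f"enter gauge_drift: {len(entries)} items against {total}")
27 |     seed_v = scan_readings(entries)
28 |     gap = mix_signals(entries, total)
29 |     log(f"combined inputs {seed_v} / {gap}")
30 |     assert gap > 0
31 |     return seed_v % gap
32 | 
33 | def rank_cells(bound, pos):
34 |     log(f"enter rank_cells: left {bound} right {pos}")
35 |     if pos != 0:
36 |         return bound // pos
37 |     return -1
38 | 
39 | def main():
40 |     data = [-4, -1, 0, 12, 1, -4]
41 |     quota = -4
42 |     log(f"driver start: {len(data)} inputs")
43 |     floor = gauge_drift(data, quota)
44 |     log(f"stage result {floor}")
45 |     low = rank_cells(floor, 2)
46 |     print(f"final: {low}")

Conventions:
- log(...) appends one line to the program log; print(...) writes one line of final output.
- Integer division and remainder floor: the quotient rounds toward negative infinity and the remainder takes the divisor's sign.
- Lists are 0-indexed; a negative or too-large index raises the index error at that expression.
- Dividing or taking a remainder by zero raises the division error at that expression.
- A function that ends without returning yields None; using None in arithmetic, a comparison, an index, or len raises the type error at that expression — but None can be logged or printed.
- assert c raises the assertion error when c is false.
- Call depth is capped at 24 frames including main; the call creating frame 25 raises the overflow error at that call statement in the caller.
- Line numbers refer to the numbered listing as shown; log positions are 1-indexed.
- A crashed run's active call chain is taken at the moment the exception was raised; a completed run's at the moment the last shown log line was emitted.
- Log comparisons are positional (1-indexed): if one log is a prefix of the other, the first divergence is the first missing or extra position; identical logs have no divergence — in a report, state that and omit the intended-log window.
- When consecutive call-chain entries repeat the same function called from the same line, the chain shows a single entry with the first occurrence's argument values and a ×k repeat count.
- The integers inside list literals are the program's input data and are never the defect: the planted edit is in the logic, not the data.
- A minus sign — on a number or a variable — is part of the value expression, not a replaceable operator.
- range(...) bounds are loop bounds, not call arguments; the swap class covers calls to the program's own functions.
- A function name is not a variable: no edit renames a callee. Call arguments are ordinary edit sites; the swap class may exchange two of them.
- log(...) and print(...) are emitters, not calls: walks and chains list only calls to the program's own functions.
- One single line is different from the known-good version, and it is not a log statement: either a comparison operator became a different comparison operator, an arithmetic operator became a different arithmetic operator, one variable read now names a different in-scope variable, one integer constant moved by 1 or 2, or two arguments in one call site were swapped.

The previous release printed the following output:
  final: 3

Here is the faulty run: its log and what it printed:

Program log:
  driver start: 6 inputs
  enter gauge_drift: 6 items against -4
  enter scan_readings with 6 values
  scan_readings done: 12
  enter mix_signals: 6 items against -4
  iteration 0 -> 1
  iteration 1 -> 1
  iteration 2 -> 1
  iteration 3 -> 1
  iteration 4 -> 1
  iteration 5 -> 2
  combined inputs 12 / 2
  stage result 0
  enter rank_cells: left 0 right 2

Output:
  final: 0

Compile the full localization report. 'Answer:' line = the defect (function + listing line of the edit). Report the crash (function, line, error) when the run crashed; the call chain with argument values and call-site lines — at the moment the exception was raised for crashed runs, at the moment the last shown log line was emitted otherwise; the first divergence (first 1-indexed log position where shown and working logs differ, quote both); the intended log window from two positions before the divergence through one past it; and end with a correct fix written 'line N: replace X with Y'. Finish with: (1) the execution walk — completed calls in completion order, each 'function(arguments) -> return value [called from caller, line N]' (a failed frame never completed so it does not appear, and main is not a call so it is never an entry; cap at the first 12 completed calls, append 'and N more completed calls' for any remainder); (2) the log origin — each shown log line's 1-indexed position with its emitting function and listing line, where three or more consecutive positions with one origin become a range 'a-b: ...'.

Answer: the defect is in gauge_drift at line 31.
Key fact: The earliest visible damage is log position 13 — 'stage result 0' rather than the intended 'stage result 6'.
Call chain: main -> rank_cells(0, 2) (called at line 45).
First divergence: position 13 — shown 'stage result 0', intended 'stage result 6'.
Intended log window:
  11: iteration 5 -> 2
  12: combined inputs 12 / 2
  13: stage result 6
  14: enter rank_cells: left 6 right 2
Execution walk:
  scan_readings([-4, -1, 0, 12, 1, -4]) -> 12  [called from gauge_drift, line 27]
  mix_signals([-4, -1, 0, 12, 1, -4], -4) -> 2  [called from gauge_drift, line 28]
  gauge_drift([-4, -1, 0, 12, 1, -4], -4) -> 0  [called from main, line 43]
  rank_cells(0, 2) -> 0  [called from main, line 45]
Log origins:
  1 — main, line 42
  2 — gauge_drift, line 26
  3 — scan_readings, line 2
  4 — scan_readings, line 7
  5 — mix_signals, line 11
  6-11 — mix_signals, line 16
  12 — gauge_drift, line 29
  13 — main, line 44
  14 — rank_cells, line 34
A correct fix: line 31: replace `%` with `//`.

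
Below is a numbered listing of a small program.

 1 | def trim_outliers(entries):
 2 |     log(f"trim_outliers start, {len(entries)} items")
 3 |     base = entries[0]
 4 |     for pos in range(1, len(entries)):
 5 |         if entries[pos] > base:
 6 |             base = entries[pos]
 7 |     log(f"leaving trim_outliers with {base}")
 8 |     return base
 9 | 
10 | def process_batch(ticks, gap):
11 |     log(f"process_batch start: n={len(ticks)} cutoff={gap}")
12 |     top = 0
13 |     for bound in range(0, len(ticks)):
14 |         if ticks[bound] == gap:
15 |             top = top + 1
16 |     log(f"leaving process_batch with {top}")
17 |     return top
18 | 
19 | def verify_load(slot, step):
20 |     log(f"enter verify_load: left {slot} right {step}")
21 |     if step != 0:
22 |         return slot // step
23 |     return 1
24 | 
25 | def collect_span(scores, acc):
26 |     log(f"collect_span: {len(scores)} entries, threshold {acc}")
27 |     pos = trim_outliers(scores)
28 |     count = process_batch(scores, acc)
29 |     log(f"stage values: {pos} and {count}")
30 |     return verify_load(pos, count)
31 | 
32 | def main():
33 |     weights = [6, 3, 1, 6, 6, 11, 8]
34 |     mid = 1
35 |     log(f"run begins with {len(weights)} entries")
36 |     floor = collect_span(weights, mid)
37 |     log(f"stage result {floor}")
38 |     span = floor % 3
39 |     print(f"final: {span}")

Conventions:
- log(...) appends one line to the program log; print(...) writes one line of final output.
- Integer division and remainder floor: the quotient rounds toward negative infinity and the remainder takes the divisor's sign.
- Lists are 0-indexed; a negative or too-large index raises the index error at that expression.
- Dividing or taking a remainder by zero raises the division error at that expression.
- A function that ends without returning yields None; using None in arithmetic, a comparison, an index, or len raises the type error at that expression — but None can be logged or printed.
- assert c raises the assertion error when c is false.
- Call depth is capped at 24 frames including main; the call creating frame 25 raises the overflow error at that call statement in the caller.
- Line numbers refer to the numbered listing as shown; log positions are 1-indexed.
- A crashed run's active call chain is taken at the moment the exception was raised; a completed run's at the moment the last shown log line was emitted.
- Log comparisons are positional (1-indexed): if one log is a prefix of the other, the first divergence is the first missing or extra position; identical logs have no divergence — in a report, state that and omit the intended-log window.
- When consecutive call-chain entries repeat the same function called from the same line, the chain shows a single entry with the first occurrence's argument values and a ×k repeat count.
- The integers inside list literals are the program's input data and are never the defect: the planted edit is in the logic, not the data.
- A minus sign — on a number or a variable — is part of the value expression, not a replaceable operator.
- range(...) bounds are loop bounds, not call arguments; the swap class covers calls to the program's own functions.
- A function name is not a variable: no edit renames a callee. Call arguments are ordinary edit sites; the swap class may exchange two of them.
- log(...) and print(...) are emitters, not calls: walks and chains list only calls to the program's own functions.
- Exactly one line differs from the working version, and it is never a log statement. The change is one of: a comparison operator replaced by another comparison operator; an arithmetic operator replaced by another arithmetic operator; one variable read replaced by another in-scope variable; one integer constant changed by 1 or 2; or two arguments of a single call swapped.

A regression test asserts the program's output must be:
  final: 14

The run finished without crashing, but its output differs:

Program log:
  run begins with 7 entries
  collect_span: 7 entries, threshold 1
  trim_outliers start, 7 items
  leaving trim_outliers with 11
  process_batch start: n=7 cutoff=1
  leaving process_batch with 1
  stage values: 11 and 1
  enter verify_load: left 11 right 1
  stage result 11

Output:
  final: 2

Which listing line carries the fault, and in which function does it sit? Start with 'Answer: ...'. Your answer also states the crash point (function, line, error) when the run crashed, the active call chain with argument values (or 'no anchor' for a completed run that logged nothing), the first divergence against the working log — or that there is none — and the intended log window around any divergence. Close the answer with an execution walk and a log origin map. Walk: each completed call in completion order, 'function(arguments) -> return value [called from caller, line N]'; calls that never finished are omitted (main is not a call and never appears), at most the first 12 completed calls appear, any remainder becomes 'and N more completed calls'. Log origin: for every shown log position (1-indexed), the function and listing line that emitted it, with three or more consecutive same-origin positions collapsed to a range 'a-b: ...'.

Answer: the defect is in main at line 38.
Key observation: Every logged value matches the working version; the printed result is what differs.
Call chain: main.
First divergence: there is none — every log position agrees.
Execution walk:
  trim_outliers([6, 3, 1, 6, 6, 11, 8]) -> 11  [called from collect_span, line 27]
  process_batch([6, 3, 1, 6, 6, 11, 8], 1) -> 1  [called from collect_span, line 28]
  verify_load(11, 1) -> 11  [called from collect_span, line 30]
  collect_span([6, 3, 1, 6, 6, 11, 8], 1) -> 11  [called from main, line 36]
Origin of each log line:
  1: from main, line 35
  2: from collect_span, line 26
  3: from trim_outliers, line 2
  4: from trim_outliers, line 7
  5: from process_batch, line 11
  6: from process_batch, line 16
  7: from collect_span, line 29
  8: from verify_load, line 20
  9: from main, line 37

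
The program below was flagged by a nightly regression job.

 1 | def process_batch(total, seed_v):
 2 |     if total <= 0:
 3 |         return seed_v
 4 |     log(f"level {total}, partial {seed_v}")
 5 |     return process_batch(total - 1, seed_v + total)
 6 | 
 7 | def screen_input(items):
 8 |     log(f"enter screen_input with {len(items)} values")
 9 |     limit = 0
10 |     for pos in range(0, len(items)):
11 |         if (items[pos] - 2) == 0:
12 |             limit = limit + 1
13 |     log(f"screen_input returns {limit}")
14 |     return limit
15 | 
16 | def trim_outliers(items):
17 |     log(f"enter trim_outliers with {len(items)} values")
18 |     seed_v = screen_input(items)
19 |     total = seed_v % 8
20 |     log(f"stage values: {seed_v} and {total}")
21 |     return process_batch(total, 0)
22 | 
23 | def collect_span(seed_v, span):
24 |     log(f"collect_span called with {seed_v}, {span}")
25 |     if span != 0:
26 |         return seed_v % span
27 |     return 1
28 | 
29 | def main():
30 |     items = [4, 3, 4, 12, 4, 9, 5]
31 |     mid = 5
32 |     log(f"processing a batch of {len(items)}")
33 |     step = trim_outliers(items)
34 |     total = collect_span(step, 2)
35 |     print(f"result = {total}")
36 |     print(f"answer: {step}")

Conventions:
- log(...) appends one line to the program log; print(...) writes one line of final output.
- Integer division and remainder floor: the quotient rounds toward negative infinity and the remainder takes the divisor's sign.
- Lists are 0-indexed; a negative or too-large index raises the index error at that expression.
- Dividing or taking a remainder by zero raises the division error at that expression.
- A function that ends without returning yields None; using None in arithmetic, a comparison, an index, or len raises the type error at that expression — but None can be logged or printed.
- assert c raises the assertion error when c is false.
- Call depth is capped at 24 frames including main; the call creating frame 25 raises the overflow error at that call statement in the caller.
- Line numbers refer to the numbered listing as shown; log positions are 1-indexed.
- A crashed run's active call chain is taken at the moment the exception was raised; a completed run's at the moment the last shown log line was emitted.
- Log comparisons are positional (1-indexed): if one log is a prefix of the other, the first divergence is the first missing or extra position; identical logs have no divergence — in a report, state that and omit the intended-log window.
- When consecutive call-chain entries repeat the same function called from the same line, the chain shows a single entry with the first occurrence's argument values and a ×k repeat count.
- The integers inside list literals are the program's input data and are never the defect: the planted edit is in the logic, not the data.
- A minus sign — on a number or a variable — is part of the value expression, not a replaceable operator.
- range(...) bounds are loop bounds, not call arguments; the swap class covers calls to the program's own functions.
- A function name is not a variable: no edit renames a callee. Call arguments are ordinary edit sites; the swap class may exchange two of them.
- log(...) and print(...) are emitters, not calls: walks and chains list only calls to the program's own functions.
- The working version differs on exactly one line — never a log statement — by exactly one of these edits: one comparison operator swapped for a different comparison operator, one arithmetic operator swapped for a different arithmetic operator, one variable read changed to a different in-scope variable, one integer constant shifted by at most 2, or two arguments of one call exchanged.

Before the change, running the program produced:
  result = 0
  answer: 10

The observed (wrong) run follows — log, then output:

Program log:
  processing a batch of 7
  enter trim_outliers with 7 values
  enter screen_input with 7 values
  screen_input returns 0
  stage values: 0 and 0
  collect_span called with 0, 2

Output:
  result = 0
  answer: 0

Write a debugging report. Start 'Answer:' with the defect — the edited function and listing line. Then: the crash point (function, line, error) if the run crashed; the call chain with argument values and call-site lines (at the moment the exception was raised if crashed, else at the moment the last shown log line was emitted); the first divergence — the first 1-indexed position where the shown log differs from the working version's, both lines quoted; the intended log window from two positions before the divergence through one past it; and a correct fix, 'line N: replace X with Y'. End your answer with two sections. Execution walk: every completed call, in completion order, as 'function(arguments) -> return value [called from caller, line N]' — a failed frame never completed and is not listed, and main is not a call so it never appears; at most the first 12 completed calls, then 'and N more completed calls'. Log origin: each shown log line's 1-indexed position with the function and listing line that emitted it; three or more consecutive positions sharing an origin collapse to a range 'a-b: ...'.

Answer: the defect is in screen_input at line 11.
Key observation: At log position 4 the runs split — shown 'screen_input returns 0', but the working version logs 'screen_input returns 4'.
Call chain: main -> collect_span(0, 2) (called at line 34).
First divergence: position 4 — shown 'screen_input returns 0', intended 'screen_input returns 4'.
Intended log window:
  2: enter trim_outliers with 7 values
  3: enter screen_input with 7 values
  4: screen_input returns 4
  5: stage values: 4 and 4
Execution walk:
  screen_input([4, 3, 4, 12, 4, 9, 5]) -> 0  [called from trim_outliers, line 18]
  process_batch(0, 0) -> 0  [called from trim_outliers, line 21]
  trim_outliers([4, 3, 4, 12, 4, 9, 5]) -> 0  [called from main, line 33]
  collect_span(0, 2) -> 0  [called from main, line 34]
Origin of each log line:
  1: logged in main at line 32
  2: logged in trim_outliers at line 17
  3: logged in screen_input at line 8
  4: logged in screen_input at line 13
  5: logged in trim_outliers at line 20
  6: logged in collect_span at line 24
A correct fix: line 11: replace `-` with `%`.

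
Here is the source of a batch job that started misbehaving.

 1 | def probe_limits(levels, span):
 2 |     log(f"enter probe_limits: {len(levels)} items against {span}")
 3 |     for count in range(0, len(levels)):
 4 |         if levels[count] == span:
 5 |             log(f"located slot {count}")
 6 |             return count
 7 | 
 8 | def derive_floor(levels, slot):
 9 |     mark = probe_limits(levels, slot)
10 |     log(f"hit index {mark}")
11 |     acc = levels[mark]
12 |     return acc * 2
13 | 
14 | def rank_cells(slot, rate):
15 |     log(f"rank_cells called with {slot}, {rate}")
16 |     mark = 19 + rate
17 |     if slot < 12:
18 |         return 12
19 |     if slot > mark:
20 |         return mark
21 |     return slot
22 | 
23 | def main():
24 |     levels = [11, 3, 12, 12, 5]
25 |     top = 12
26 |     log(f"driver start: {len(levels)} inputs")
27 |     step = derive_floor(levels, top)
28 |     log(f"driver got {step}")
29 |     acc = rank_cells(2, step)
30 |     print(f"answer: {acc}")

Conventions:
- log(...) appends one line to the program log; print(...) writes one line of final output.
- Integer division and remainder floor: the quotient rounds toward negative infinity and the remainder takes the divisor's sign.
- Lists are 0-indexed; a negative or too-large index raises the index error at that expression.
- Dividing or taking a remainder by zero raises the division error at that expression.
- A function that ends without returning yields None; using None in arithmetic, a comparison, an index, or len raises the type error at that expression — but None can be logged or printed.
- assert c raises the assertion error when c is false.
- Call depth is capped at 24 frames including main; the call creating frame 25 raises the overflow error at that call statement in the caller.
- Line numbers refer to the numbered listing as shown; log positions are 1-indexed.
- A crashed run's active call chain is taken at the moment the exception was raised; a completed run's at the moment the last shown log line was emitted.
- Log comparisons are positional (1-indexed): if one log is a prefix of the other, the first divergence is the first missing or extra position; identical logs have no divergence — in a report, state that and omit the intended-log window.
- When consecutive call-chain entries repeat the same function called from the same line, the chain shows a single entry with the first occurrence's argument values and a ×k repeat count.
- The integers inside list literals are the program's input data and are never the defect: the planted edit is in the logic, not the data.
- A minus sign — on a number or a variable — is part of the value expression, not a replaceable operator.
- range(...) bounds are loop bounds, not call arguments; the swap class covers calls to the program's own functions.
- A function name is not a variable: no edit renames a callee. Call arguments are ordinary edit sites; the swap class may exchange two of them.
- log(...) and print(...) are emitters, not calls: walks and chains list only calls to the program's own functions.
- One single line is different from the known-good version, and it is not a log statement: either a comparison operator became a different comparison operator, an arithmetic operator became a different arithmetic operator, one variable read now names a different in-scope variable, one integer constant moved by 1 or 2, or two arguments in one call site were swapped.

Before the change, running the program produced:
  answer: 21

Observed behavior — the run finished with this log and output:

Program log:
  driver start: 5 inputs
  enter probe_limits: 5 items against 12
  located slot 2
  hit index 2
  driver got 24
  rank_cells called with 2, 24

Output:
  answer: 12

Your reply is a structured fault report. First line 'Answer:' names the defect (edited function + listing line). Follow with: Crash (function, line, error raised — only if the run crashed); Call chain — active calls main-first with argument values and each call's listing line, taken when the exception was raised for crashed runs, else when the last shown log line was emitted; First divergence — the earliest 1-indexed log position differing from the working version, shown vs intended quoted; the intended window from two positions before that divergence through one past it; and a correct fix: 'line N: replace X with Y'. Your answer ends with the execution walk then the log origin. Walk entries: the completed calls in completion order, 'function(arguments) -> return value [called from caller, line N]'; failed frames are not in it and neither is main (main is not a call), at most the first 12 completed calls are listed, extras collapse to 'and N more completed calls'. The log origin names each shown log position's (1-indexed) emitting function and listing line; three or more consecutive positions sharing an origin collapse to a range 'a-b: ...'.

Answer: the defect is in main at line 29.
Key observation: At log position 6 the runs split — shown 'rank_cells called with 2, 24', but the working version logs 'rank_cells called with 24, 2'.
Call chain: main -> rank_cells(2, 24) (called at line 29).
First divergence: position 6 — shown 'rank_cells called with 2, 24', intended 'rank_cells called with 24, 2'.
Intended log window:
  4: hit index 2
  5: driver got 24
  6: rank_cells called with 24, 2
Execution walk:
  probe_limits([11, 3, 12, 12, 5], 12) -> 2  [called from derive_floor, line 9]
  derive_floor([11, 3, 12, 12, 5], 12) -> 24  [called from main, line 27]
  rank_cells(2, 24) -> 12  [called from main, line 29]
Log line origins:
  1 — main, line 26
  2 — probe_limits, line 2
  3 — probe_limits, line 5
  4 — derive_floor, line 10
  5 — main, line 28
  6 — rank_cells, line 15
A correct fix: line 29: replace `rank_cells(2, step)` with `rank_cells(step, 2)`.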